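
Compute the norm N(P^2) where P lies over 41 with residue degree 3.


N(P^a) = p^(a*f)
= 41^(2*3)
= 41^6
= 4750104241

4750104241


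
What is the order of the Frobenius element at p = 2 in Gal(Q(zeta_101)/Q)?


The Frobenius at p in Gal(Q(zeta_n)/Q) = (Z/nZ)* is the class of p, so its order is ord_101(2), the smallest k >= 1 with 2^k = 1 mod 101.
n = 101 = 101, phi(101) = 100; the order divides phi(n).
Divisors of 100: 1, 2, 4, 5, 10, 20, 25, 50, 100
Repeated squaring mod 101: 2^1 = 2, 2^2 = 4, 2^4 = 16, 2^8 = 54, 2^16 = 88, 2^32 = 68, 2^64 = 79
Test divisors in increasing order:
  k=1: 2^1 = 2 mod 101
  k=2: 2^2 = 4 mod 101
  k=4: 2^4 = 16 mod 101
  k=5: 2^5 = 16 * 2 = 32 mod 101
  k=10: 2^10 = 54 * 4 = 14 mod 101
  k=20: 2^20 = 88 * 16 = 95 mod 101
  k=25: 2^25 = 88 * 54 * 2 = 10 mod 101
  k=50: 2^50 = 68 * 88 * 4 = 100 mod 101
  k=100: 2^100 = 79 * 68 * 16 = 1 mod 101  <- first divisor giving 1
Order = 100

100


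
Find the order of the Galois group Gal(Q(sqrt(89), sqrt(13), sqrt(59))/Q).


The 3 square roots of distinct primes are multiplicatively independent over Q,
so [K:Q] = 2^3 and Gal(K/Q) is isomorphic to (Z/2Z)^3.
|Gal| = 2^3 = 8

8


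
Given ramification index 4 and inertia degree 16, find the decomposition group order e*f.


|D_P| = e * f
= 4 * 16
= 64

64


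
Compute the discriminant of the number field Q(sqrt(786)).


For K = Q(sqrt(d)) with d squarefree: disc(K) = d if d = 1 mod 4, and disc(K) = 4d if d = 2 or 3 mod 4.
Here d = 786, and d mod 4 = 2.
d = 2 mod 4, not 1 (O_K = Z[sqrt(d)]), so disc(K) = 4d = 4 * (786) = 3144

3144


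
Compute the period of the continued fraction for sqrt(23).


Run the CF algorithm for sqrt(23).
a_0 = floor(sqrt(23)) = 4; set m_0=0, q_0=1.
Recurrence: m' = q*a - m,  q' = (d - m'^2)/q,  a' = floor((a_0 + m')/q').
  step 1: m=4, q=7, a=1
  step 2: m=3, q=2, a=3
  step 3: m=3, q=7, a=1
  step 4: m=4, q=1, a=8
a_4 = 2*a_0 = 8, so the period closes here.
sqrt(23) = [4; 1, 3, 1, 8]
Period length = 4

4


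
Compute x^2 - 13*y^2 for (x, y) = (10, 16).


x^2 - d*y^2
= 10^2 - 13*16^2
= 100 - 3328
= -3228

-3228


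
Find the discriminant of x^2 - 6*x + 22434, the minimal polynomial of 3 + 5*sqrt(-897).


The element 3 + 5*sqrt(-897) has minimal polynomial:
x^2 - 6*x + 22434
Discriminant = (-6)^2 - 4*(22434)
= 36 - 89736
= -89700

-89700


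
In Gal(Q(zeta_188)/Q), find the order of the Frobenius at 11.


The Frobenius at p in Gal(Q(zeta_n)/Q) = (Z/nZ)* is the class of p, so its order is ord_188(11), the smallest k >= 1 with 11^k = 1 mod 188.
n = 188 = 2^2 * 47, phi(188) = 92; the order divides phi(n).
Divisors of 92: 1, 2, 4, 23, 46, 92
Repeated squaring mod 188: 11^1 = 11, 11^2 = 121, 11^4 = 165, 11^8 = 153, 11^16 = 97, 11^32 = 9, 11^64 = 81
Test divisors in increasing order:
  k=1: 11^1 = 11 mod 188
  k=2: 11^2 = 121 mod 188
  k=4: 11^4 = 165 mod 188
  k=23: 11^23 = 97 * 165 * 121 * 11 = 187 mod 188
  k=46: 11^46 = 9 * 153 * 165 * 121 = 1 mod 188  <- first divisor giving 1
Order = 46

46


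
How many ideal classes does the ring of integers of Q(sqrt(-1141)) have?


K = Q(sqrt(-1141)). d mod 4 = 3, so D = disc(K) = 4d = -4564
h(K) equals the number of primitive reduced positive-definite forms (a, b, c) = a*x^2 + b*x*y + c*y^2 with b^2 - 4ac = D,
where reduced means |b| <= a <= c, with b >= 0 whenever |b| = a or a = c, and primitive means gcd(a, b, c) = 1.
Reduced forces 3a^2 <= |D| = 4564, so 1 <= a <= 39; b must have the parity of D, and c = (b^2 - D)/(4a) must be an integer >= a.
Enumerate a = 1..39, b in [-a, a]:
  a=1: (1, 0, 1141)  [1]
  a=2: (2, 2, 571)  [1]
  a=3..4: none
  a=5: (5, -4, 229), (5, 4, 229)  [2]
  a=6: none
  a=7: (7, 0, 163)  [1]
  a=8..9: none
  a=10: (10, -6, 115), (10, 6, 115)  [2]
  a=11: (11, -10, 106), (11, 10, 106)  [2]
  a=12: none
  a=13: (13, -8, 89), (13, 8, 89)  [2]
  a=14: (14, 14, 85)  [1]
  a=15..16: none
  a=17: (17, -14, 70), (17, 14, 70)  [2]
  a=18..21: none
  a=22: (22, -10, 53), (22, 10, 53)  [2]
  a=23: (23, -6, 50), (23, 6, 50)  [2]
  a=24: none
  a=25: (25, -6, 46), (25, 6, 46)  [2]
  a=26: (26, -18, 47), (26, 18, 47)  [2]
  a=27..33: none
  a=34: (34, -14, 35), (34, 14, 35)  [2]
  a=35..39: none
Total reduced forms: 1 + 1 + 2 + 1 + 2 + 2 + 2 + 1 + 2 + 2 + 2 + 2 + 2 + 2 = 24
h = 24

24


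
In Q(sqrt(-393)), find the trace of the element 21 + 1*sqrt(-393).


Tr(a + b*sqrt(d)) = (a + b*sqrt(d)) + (a - b*sqrt(d)) = 2a
= 2 * (21)
= 42

42


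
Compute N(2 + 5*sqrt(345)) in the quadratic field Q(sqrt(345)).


N(a + b*sqrt(d)) = a^2 - d*b^2
= (2)^2 - (345)*(5)^2
= 4 - 8625
= -8621

-8621


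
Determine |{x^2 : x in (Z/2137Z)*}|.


For prime p, the number of non-zero quadratic residues is (p-1)/2.
= (2137-1)/2
= 1068

1068


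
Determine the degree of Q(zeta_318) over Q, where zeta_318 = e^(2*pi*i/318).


The degree equals Euler's totient phi(318).
318 = 2 * 3 * 53
phi(318) = 104

104


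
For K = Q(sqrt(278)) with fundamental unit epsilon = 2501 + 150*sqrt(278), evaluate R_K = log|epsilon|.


epsilon = 2501 + 150*sqrt(278)
= 5001.9998
R = ln(5001.9998)
= 8.5176

8.5176


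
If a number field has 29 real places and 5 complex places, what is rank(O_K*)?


By Dirichlet's unit theorem:
rank = r1 + r2 - 1
= 29 + 5 - 1
= 33

33


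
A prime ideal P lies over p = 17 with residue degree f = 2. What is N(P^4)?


N(P^a) = p^(a*f)
= 17^(4*2)
= 17^8
= 6975757441

6975757441


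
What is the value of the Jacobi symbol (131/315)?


Compute (131/315) via quadratic reciprocity:
  reciprocity: (131/315) -> -(315/131)
  reduce: (53/131)
  reciprocity: (53/131) -> +(131/53)
  reduce: (25/53)
  reciprocity: (25/53) -> +(53/25)
  reduce: (3/25)
  reciprocity: (3/25) -> +(25/3)
  reduce: (1/3)
  (1/3) = 1
Product of signs = -1

-1


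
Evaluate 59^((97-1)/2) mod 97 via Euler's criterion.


p = 97 is prime and the exponent is (p-1)/2 = 48, so by Euler's criterion 59^48 = (59/97) = +1 or -1 mod 97.
Compute by square-and-multiply:
  48 = 32 + 16 (binary 110000)
  Repeated squaring mod 97: 59^1 = 59, 59^2 = 86, 59^4 = 24, 59^8 = 91, 59^16 = 36, 59^32 = 35
  59^48 = 59^32 * 59^16 = 35 * 36 mod 97
    35 * 36 = 1260 = 96 mod 97
  59^48 = 96 mod 97
Result 96 = p - 1 = -1 mod 97: 59 is a quadratic non-residue mod 97. As a residue in [0, p-1] the value is 96.
59^48 mod 97 = 96

96


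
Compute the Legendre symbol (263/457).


p = 457 is prime, so compute (263/457) with the reciprocity algorithm (Jacobi-symbol steps: pull out 2s via (2/n), flip via reciprocity, reduce):
  reciprocity: (263/457) -> +(457/263)
  reduce: (194/263)
  pull out 2: (2/263) = +1  (since 263 mod 8 = 7)
  reciprocity: (97/263) -> +(263/97)
  reduce: (69/97)
  reciprocity: (69/97) -> +(97/69)
  reduce: (28/69)
  pull out 2: (2/69) = -1  (since 69 mod 8 = 5)
  pull out 2: (2/69) = -1  (since 69 mod 8 = 5)
  reciprocity: (7/69) -> +(69/7)
  reduce: (6/7)
  pull out 2: (2/7) = +1  (since 7 mod 8 = 7)
  reciprocity: (3/7) -> -(7/3)
  reduce: (1/3)
  (1/3) = 1
Product of signs = -1
(263/457) = -1

-1


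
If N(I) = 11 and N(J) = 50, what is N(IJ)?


N(IJ) = N(I) * N(J)
= 11 * 50
= 550

550


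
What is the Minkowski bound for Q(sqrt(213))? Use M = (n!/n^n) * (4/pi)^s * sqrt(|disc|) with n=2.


d = 213, d mod 4 = 1, so disc(K) = d = 213; |disc(K)| = 213
Real quadratic field, so n = 2, s = r2 = 0, r1 = 2
M = (n!/n^n) * (4/pi)^s * sqrt(|disc(K)|) = (2!/2^2) * (4/pi)^0 * sqrt(213)
= 0.5 * 1.000000 * 14.594520
= 7.2973

7.2973


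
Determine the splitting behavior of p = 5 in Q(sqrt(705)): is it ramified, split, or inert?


K = Q(sqrt(705)). Since d mod 4 = 1, disc(K) = 705.
Check p | disc: 705 mod 5 = 0.
p divides disc, so p ramifies: (p) = P^2 with e=2, f=1, g=1.
Therefore p is ramified.

ramified


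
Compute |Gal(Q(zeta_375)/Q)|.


|Gal(Q(zeta_375)/Q)| = phi(375)
= 200

200


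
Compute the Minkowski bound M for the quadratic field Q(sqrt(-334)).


d = -334, d mod 4 = 2, so disc(K) = 4d = -1336; |disc(K)| = 1336
Imaginary quadratic field, so n = 2, s = r2 = 1, r1 = 0
M = (n!/n^n) * (4/pi)^s * sqrt(|disc(K)|) = (2!/2^2) * (4/pi)^1 * sqrt(1336)
= 0.5 * 1.273240 * 36.551334
= 23.2693

23.2693


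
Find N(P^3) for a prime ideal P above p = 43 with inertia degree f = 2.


N(P^a) = p^(a*f)
= 43^(3*2)
= 43^6
= 6321363049

6321363049


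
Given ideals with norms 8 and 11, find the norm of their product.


N(IJ) = N(I) * N(J)
= 8 * 11
= 88

88


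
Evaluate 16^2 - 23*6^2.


x^2 - d*y^2
= 16^2 - 23*6^2
= 256 - 828
= -572

-572


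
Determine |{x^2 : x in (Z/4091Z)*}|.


For prime p, the number of non-zero quadratic residues is (p-1)/2.
= (4091-1)/2
= 2045

2045


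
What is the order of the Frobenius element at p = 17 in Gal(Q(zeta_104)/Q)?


The Frobenius at p in Gal(Q(zeta_n)/Q) = (Z/nZ)* is the class of p, so its order is ord_104(17), the smallest k >= 1 with 17^k = 1 mod 104.
n = 104 = 2^3 * 13, phi(104) = 48; the order divides phi(n).
Divisors of 48: 1, 2, 3, 4, 6, 8, 12, 16, 24, 48
Repeated squaring mod 104: 17^1 = 17, 17^2 = 81, 17^4 = 9, 17^8 = 81, 17^16 = 9, 17^32 = 81
Test divisors in increasing order:
  k=1: 17^1 = 17 mod 104
  k=2: 17^2 = 81 mod 104
  k=3: 17^3 = 81 * 17 = 25 mod 104
  k=4: 17^4 = 9 mod 104
  k=6: 17^6 = 9 * 81 = 1 mod 104  <- first divisor giving 1
Order = 6

6


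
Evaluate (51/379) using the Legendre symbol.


p = 379 is prime, so compute (51/379) with the reciprocity algorithm (Jacobi-symbol steps: pull out 2s via (2/n), flip via reciprocity, reduce):
  reciprocity: (51/379) -> -(379/51)
  reduce: (22/51)
  pull out 2: (2/51) = -1  (since 51 mod 8 = 3)
  reciprocity: (11/51) -> -(51/11)
  reduce: (7/11)
  reciprocity: (7/11) -> -(11/7)
  reduce: (4/7)
  pull out 2: (2/7) = +1  (since 7 mod 8 = 7)
  pull out 2: (2/7) = +1  (since 7 mod 8 = 7)
  (1/7) = 1
Product of signs = 1
(51/379) = 1

1


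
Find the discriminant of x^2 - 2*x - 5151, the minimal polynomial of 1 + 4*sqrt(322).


The element 1 + 4*sqrt(322) has minimal polynomial:
x^2 - 2*x - 5151
Discriminant = (-2)^2 - 4*(-5151)
= 4 + 20604
= 20608

20608


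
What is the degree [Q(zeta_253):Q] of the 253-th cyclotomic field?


The degree equals Euler's totient phi(253).
253 = 11 * 23
phi(253) = 220

220


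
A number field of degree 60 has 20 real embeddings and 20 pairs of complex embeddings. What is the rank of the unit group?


By Dirichlet's unit theorem:
rank = r1 + r2 - 1
= 20 + 20 - 1
= 39

39


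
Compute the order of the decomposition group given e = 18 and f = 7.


|D_P| = e * f
= 18 * 7
= 126

126


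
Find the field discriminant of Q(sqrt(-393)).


For K = Q(sqrt(d)) with d squarefree: disc(K) = d if d = 1 mod 4, and disc(K) = 4d if d = 2 or 3 mod 4.
Here d = -393, and d mod 4 = 3.
d = 3 mod 4, not 1 (O_K = Z[sqrt(d)]), so disc(K) = 4d = 4 * (-393) = -1572

-1572


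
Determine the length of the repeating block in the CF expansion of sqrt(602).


Run the CF algorithm for sqrt(602).
a_0 = floor(sqrt(602)) = 24; set m_0=0, q_0=1.
Recurrence: m' = q*a - m,  q' = (d - m'^2)/q,  a' = floor((a_0 + m')/q').
  step 1: m=24, q=26, a=1
  step 2: m=2, q=23, a=1
  step 3: m=21, q=7, a=6
  step 4: m=21, q=23, a=1
  step 5: m=2, q=26, a=1
  step 6: m=24, q=1, a=48
a_6 = 2*a_0 = 48, so the period closes here.
sqrt(602) = [24; 1, 1, 6, 1, 1, 48]
Period length = 6

6


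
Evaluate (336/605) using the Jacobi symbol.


Compute (336/605) via quadratic reciprocity:
  pull out 2: (2/605) = -1  (since 605 mod 8 = 5)
  pull out 2: (2/605) = -1  (since 605 mod 8 = 5)
  pull out 2: (2/605) = -1  (since 605 mod 8 = 5)
  pull out 2: (2/605) = -1  (since 605 mod 8 = 5)
  reciprocity: (21/605) -> +(605/21)
  reduce: (17/21)
  reciprocity: (17/21) -> +(21/17)
  reduce: (4/17)
  pull out 2: (2/17) = +1  (since 17 mod 8 = 1)
  pull out 2: (2/17) = +1  (since 17 mod 8 = 1)
  (1/17) = 1
Product of signs = 1

1


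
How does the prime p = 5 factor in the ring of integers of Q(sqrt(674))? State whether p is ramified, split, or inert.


K = Q(sqrt(674)). Since d mod 4 = 2, disc(K) = 2696.
Check p | disc: 2696 mod 5 = 1.
p does not divide disc. Compute Legendre symbol (d/p):
4^((5-1)/2) mod 5 = 1
(d/p) = 1, so p splits: (p) = P*P' with e=1, f=1, g=2.
Therefore p is split.

split


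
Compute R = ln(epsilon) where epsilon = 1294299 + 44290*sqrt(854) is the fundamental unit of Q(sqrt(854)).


epsilon = 1294299 + 44290*sqrt(854)
= 2.5886e+06
R = ln(2.5886e+06)
= 14.7666

14.7666


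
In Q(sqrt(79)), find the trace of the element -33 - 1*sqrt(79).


Tr(a + b*sqrt(d)) = (a + b*sqrt(d)) + (a - b*sqrt(d)) = 2a
= 2 * (-33)
= -66

-66


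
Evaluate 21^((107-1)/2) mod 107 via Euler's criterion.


p = 107 is prime and the exponent is (p-1)/2 = 53, so by Euler's criterion 21^53 = (21/107) = +1 or -1 mod 107.
Compute by square-and-multiply:
  53 = 32 + 16 + 4 + 1 (binary 110101)
  Repeated squaring mod 107: 21^1 = 21, 21^2 = 13, 21^4 = 62, 21^8 = 99, 21^16 = 64, 21^32 = 30
  21^53 = 21^32 * 21^16 * 21^4 * 21^1 = 30 * 64 * 62 * 21 mod 107
    30 * 64 = 1920 = 101 mod 107
    101 * 62 = 6262 = 56 mod 107
    56 * 21 = 1176 = 106 mod 107
  21^53 = 106 mod 107
Result 106 = p - 1 = -1 mod 107: 21 is a quadratic non-residue mod 107. As a residue in [0, p-1] the value is 106.
21^53 mod 107 = 106

106


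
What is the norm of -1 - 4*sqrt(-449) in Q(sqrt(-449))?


N(a + b*sqrt(d)) = a^2 - d*b^2
= (-1)^2 - (-449)*(-4)^2
= 1 + 7184
= 7185

7185


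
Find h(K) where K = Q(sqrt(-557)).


K = Q(sqrt(-557)). d mod 4 = 3, so D = disc(K) = 4d = -2228
h(K) equals the number of primitive reduced positive-definite forms (a, b, c) = a*x^2 + b*x*y + c*y^2 with b^2 - 4ac = D,
where reduced means |b| <= a <= c, with b >= 0 whenever |b| = a or a = c, and primitive means gcd(a, b, c) = 1.
Reduced forces 3a^2 <= |D| = 2228, so 1 <= a <= 27; b must have the parity of D, and c = (b^2 - D)/(4a) must be an integer >= a.
Enumerate a = 1..27, b in [-a, a]:
  a=1: (1, 0, 557)  [1]
  a=2: (2, 2, 279)  [1]
  a=3: (3, -2, 186), (3, 2, 186)  [2]
  a=4..5: none
  a=6: (6, -2, 93), (6, 2, 93)  [2]
  a=7..8: none
  a=9: (9, -2, 62), (9, 2, 62)  [2]
  a=10: none
  a=11: (11, -4, 51), (11, 4, 51)  [2]
  a=12..16: none
  a=17: (17, -4, 33), (17, 4, 33)  [2]
  a=18: (18, -2, 31), (18, 2, 31)  [2]
  a=19..21: none
  a=22: (22, -18, 29), (22, 18, 29)  [2]
  a=23: (23, -16, 27), (23, 16, 27)  [2]
  a=24..27: none
Total reduced forms: 1 + 1 + 2 + 2 + 2 + 2 + 2 + 2 + 2 + 2 = 18
h = 18

18


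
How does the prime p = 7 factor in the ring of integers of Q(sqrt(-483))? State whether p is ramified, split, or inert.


K = Q(sqrt(-483)). Since d mod 4 = 1, disc(K) = -483.
Check p | disc: -483 mod 7 = 0.
p divides disc, so p ramifies: (p) = P^2 with e=2, f=1, g=1.
Therefore p is ramified.

ramified


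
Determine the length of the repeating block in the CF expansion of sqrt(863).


Run the CF algorithm for sqrt(863).
a_0 = floor(sqrt(863)) = 29; set m_0=0, q_0=1.
Recurrence: m' = q*a - m,  q' = (d - m'^2)/q,  a' = floor((a_0 + m')/q').
  step 1: m=29, q=22, a=2
  step 2: m=15, q=29, a=1
  step 3: m=14, q=23, a=1
  step 4: m=9, q=34, a=1
  step 5: m=25, q=7, a=7
  step 6: m=24, q=41, a=1
  step 7: m=17, q=14, a=3
  step 8: m=25, q=17, a=3
  step 9: m=26, q=11, a=5
  step 10: m=29, q=2, a=29
  step 11: m=29, q=11, a=5
  step 12: m=26, q=17, a=3
  step 13: m=25, q=14, a=3
  step 14: m=17, q=41, a=1
  step 15: m=24, q=7, a=7
  step 16: m=25, q=34, a=1
  step 17: m=9, q=23, a=1
  step 18: m=14, q=29, a=1
  step 19: m=15, q=22, a=2
  step 20: m=29, q=1, a=58
a_20 = 2*a_0 = 58, so the period closes here.
sqrt(863) = [29; 2, 1, 1, 1, 7, 1, 3, 3, 5, 29, 5, 3, 3, 1, 7, 1, 1, 1, 2, 58]
Period length = 20

20


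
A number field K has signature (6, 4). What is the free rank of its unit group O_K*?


By Dirichlet's unit theorem:
rank = r1 + r2 - 1
= 6 + 4 - 1
= 9

9


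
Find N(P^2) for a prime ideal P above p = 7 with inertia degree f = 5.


N(P^a) = p^(a*f)
= 7^(2*5)
= 7^10
= 282475249

282475249


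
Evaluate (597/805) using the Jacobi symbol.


Compute (597/805) via quadratic reciprocity:
  reciprocity: (597/805) -> +(805/597)
  reduce: (208/597)
  pull out 2: (2/597) = -1  (since 597 mod 8 = 5)
  pull out 2: (2/597) = -1  (since 597 mod 8 = 5)
  pull out 2: (2/597) = -1  (since 597 mod 8 = 5)
  pull out 2: (2/597) = -1  (since 597 mod 8 = 5)
  reciprocity: (13/597) -> +(597/13)
  reduce: (12/13)
  pull out 2: (2/13) = -1  (since 13 mod 8 = 5)
  pull out 2: (2/13) = -1  (since 13 mod 8 = 5)
  reciprocity: (3/13) -> +(13/3)
  reduce: (1/3)
  (1/3) = 1
Product of signs = 1

1


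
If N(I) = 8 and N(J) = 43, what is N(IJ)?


N(IJ) = N(I) * N(J)
= 8 * 43
= 344

344


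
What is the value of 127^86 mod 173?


p = 173 is prime and the exponent is (p-1)/2 = 86, so by Euler's criterion 127^86 = (127/173) = +1 or -1 mod 173.
Compute by square-and-multiply:
  86 = 64 + 16 + 4 + 2 (binary 1010110)
  Repeated squaring mod 173: 127^1 = 127, 127^2 = 40, 127^4 = 43, 127^8 = 119, 127^16 = 148, 127^32 = 106, 127^64 = 164
  127^86 = 127^64 * 127^16 * 127^4 * 127^2 = 164 * 148 * 43 * 40 mod 173
    164 * 148 = 24272 = 52 mod 173
    52 * 43 = 2236 = 160 mod 173
    160 * 40 = 6400 = 172 mod 173
  127^86 = 172 mod 173
Result 172 = p - 1 = -1 mod 173: 127 is a quadratic non-residue mod 173. As a residue in [0, p-1] the value is 172.
127^86 mod 173 = 172

172


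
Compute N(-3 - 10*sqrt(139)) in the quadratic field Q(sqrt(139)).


N(a + b*sqrt(d)) = a^2 - d*b^2
= (-3)^2 - (139)*(-10)^2
= 9 - 13900
= -13891

-13891


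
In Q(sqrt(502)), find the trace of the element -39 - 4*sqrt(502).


Tr(a + b*sqrt(d)) = (a + b*sqrt(d)) + (a - b*sqrt(d)) = 2a
= 2 * (-39)
= -78

-78


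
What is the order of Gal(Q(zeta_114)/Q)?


|Gal(Q(zeta_114)/Q)| = phi(114)
= 36

36


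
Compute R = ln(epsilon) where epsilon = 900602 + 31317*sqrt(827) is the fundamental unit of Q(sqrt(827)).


epsilon = 900602 + 31317*sqrt(827)
= 1.8012e+06
R = ln(1.8012e+06)
= 14.4040

14.4040


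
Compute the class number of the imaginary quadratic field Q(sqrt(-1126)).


K = Q(sqrt(-1126)). d mod 4 = 2, so D = disc(K) = 4d = -4504
h(K) equals the number of primitive reduced positive-definite forms (a, b, c) = a*x^2 + b*x*y + c*y^2 with b^2 - 4ac = D,
where reduced means |b| <= a <= c, with b >= 0 whenever |b| = a or a = c, and primitive means gcd(a, b, c) = 1.
Reduced forces 3a^2 <= |D| = 4504, so 1 <= a <= 38; b must have the parity of D, and c = (b^2 - D)/(4a) must be an integer >= a.
Enumerate a = 1..38, b in [-a, a]:
  a=1: (1, 0, 1126)  [1]
  a=2: (2, 0, 563)  [1]
  a=3..4: none
  a=5: (5, -4, 226), (5, 4, 226)  [2]
  a=6: none
  a=7: (7, -2, 161), (7, 2, 161)  [2]
  a=8..9: none
  a=10: (10, -4, 113), (10, 4, 113)  [2]
  a=11..13: none
  a=14: (14, -12, 83), (14, 12, 83)  [2]
  a=15..16: none
  a=17: (17, -16, 70), (17, 16, 70)  [2]
  a=18..22: none
  a=23: (23, -2, 49), (23, 2, 49)  [2]
  a=24: none
  a=25: (25, -14, 47), (25, 14, 47)  [2]
  a=26..28: none
  a=29: (29, -22, 43), (29, 22, 43)  [2]
  a=30..33: none
  a=34: (34, -16, 35), (34, 16, 35)  [2]
  a=35: (35, -26, 37), (35, 26, 37)  [2]
  a=36..38: none
Total reduced forms: 1 + 1 + 2 + 2 + 2 + 2 + 2 + 2 + 2 + 2 + 2 + 2 = 22
h = 22

22


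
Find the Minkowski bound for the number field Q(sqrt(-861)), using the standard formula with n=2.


d = -861, d mod 4 = 3, so disc(K) = 4d = -3444; |disc(K)| = 3444
Imaginary quadratic field, so n = 2, s = r2 = 1, r1 = 0
M = (n!/n^n) * (4/pi)^s * sqrt(|disc(K)|) = (2!/2^2) * (4/pi)^1 * sqrt(3444)
= 0.5 * 1.273240 * 58.685603
= 37.3604

37.3604


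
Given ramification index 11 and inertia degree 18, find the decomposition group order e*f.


|D_P| = e * f
= 11 * 18
= 198

198


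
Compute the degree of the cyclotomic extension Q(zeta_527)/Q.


The degree equals Euler's totient phi(527).
527 = 17 * 31
phi(527) = 480

480


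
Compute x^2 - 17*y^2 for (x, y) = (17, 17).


x^2 - d*y^2
= 17^2 - 17*17^2
= 289 - 4913
= -4624

-4624


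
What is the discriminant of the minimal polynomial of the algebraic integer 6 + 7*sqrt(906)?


The element 6 + 7*sqrt(906) has minimal polynomial:
x^2 - 12*x - 44358
Discriminant = (-12)^2 - 4*(-44358)
= 144 + 177432
= 177576

177576


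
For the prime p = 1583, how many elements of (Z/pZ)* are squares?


For prime p, the number of non-zero quadratic residues is (p-1)/2.
= (1583-1)/2
= 791

791


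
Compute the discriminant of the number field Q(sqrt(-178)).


For K = Q(sqrt(d)) with d squarefree: disc(K) = d if d = 1 mod 4, and disc(K) = 4d if d = 2 or 3 mod 4.
Here d = -178, and d mod 4 = 2.
d = 2 mod 4, not 1 (O_K = Z[sqrt(d)]), so disc(K) = 4d = 4 * (-178) = -712

-712


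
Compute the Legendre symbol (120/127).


p = 127 is prime, so compute (120/127) with the reciprocity algorithm (Jacobi-symbol steps: pull out 2s via (2/n), flip via reciprocity, reduce):
  pull out 2: (2/127) = +1  (since 127 mod 8 = 7)
  pull out 2: (2/127) = +1  (since 127 mod 8 = 7)
  pull out 2: (2/127) = +1  (since 127 mod 8 = 7)
  reciprocity: (15/127) -> -(127/15)
  reduce: (7/15)
  reciprocity: (7/15) -> -(15/7)
  reduce: (1/7)
  (1/7) = 1
Product of signs = 1
(120/127) = 1

1


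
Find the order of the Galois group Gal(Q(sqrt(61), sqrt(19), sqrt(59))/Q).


The 3 square roots of distinct primes are multiplicatively independent over Q,
so [K:Q] = 2^3 and Gal(K/Q) is isomorphic to (Z/2Z)^3.
|Gal| = 2^3 = 8

8


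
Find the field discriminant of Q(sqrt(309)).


For K = Q(sqrt(d)) with d squarefree: disc(K) = d if d = 1 mod 4, and disc(K) = 4d if d = 2 or 3 mod 4.
Here d = 309, and d mod 4 = 1.
d = 1 mod 4 (O_K = Z[(1+sqrt(d))/2]), so disc(K) = d = 309

309


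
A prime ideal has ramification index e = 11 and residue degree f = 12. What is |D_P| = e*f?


|D_P| = e * f
= 11 * 12
= 132

132


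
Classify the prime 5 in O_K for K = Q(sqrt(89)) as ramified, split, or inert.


K = Q(sqrt(89)). Since d mod 4 = 1, disc(K) = 89.
Check p | disc: 89 mod 5 = 4.
p does not divide disc. Compute Legendre symbol (d/p):
4^((5-1)/2) mod 5 = 1
(d/p) = 1, so p splits: (p) = P*P' with e=1, f=1, g=2.
Therefore p is split.

split


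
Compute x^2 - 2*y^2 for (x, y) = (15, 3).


x^2 - d*y^2
= 15^2 - 2*3^2
= 225 - 18
= 207

207


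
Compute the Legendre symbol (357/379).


p = 379 is prime, so compute (357/379) with the reciprocity algorithm (Jacobi-symbol steps: pull out 2s via (2/n), flip via reciprocity, reduce):
  reciprocity: (357/379) -> +(379/357)
  reduce: (22/357)
  pull out 2: (2/357) = -1  (since 357 mod 8 = 5)
  reciprocity: (11/357) -> +(357/11)
  reduce: (5/11)
  reciprocity: (5/11) -> +(11/5)
  reduce: (1/5)
  (1/5) = 1
Product of signs = -1
(357/379) = -1

-1


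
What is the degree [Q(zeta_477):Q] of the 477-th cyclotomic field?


The degree equals Euler's totient phi(477).
477 = 3^2 * 53
phi(477) = 312

312


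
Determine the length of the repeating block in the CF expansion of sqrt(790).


Run the CF algorithm for sqrt(790).
a_0 = floor(sqrt(790)) = 28; set m_0=0, q_0=1.
Recurrence: m' = q*a - m,  q' = (d - m'^2)/q,  a' = floor((a_0 + m')/q').
  step 1: m=28, q=6, a=9
  step 2: m=26, q=19, a=2
  step 3: m=12, q=34, a=1
  step 4: m=22, q=9, a=5
  step 5: m=23, q=29, a=1
  step 6: m=6, q=26, a=1
  step 7: m=20, q=15, a=3
  step 8: m=25, q=11, a=4
  step 9: m=19, q=39, a=1
  step 10: m=20, q=10, a=4
  step 11: m=20, q=39, a=1
  step 12: m=19, q=11, a=4
  step 13: m=25, q=15, a=3
  step 14: m=20, q=26, a=1
  step 15: m=6, q=29, a=1
  step 16: m=23, q=9, a=5
  step 17: m=22, q=34, a=1
  step 18: m=12, q=19, a=2
  step 19: m=26, q=6, a=9
  step 20: m=28, q=1, a=56
a_20 = 2*a_0 = 56, so the period closes here.
sqrt(790) = [28; 9, 2, 1, 5, 1, 1, 3, 4, 1, 4, 1, 4, 3, 1, 1, 5, 1, 2, 9, 56]
Period length = 20

20


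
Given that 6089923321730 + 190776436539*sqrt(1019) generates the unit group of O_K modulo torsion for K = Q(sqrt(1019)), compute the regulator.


epsilon = 6089923321730 + 190776436539*sqrt(1019)
= 1.2180e+13
R = ln(1.2180e+13)
= 30.1308

30.1308


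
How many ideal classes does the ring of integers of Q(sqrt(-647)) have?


K = Q(sqrt(-647)). d mod 4 = 1, so D = disc(K) = d = -647
h(K) equals the number of primitive reduced positive-definite forms (a, b, c) = a*x^2 + b*x*y + c*y^2 with b^2 - 4ac = D,
where reduced means |b| <= a <= c, with b >= 0 whenever |b| = a or a = c, and primitive means gcd(a, b, c) = 1.
Reduced forces 3a^2 <= |D| = 647, so 1 <= a <= 14; b must have the parity of D, and c = (b^2 - D)/(4a) must be an integer >= a.
Enumerate a = 1..14, b in [-a, a]:
  a=1: (1, 1, 162)  [1]
  a=2: (2, -1, 81), (2, 1, 81)  [2]
  a=3: (3, -1, 54), (3, 1, 54)  [2]
  a=4: (4, -3, 41), (4, 3, 41)  [2]
  a=5: none
  a=6: (6, -5, 28), (6, -1, 27), (6, 1, 27), (6, 5, 28)  [4]
  a=7: (7, -5, 24), (7, 5, 24)  [2]
  a=8: (8, -5, 21), (8, 5, 21)  [2]
  a=9: (9, -1, 18), (9, 1, 18)  [2]
  a=10..11: none
  a=12: (12, -11, 16), (12, -5, 14), (12, 5, 14), (12, 11, 16)  [4]
  a=13: (13, -9, 14), (13, 9, 14)  [2]
  a=14: none
Total reduced forms: 1 + 2 + 2 + 2 + 4 + 2 + 2 + 2 + 4 + 2 = 23
h = 23

23


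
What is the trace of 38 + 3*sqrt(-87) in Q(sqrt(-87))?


Tr(a + b*sqrt(d)) = (a + b*sqrt(d)) + (a - b*sqrt(d)) = 2a
= 2 * (38)
= 76

76


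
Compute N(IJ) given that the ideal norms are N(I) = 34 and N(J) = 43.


N(IJ) = N(I) * N(J)
= 34 * 43
= 1462

1462


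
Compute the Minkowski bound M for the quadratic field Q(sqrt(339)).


d = 339, d mod 4 = 3, so disc(K) = 4d = 1356; |disc(K)| = 1356
Real quadratic field, so n = 2, s = r2 = 0, r1 = 2
M = (n!/n^n) * (4/pi)^s * sqrt(|disc(K)|) = (2!/2^2) * (4/pi)^0 * sqrt(1356)
= 0.5 * 1.000000 * 36.823905
= 18.4120

18.4120


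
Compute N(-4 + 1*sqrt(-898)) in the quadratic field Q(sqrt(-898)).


N(a + b*sqrt(d)) = a^2 - d*b^2
= (-4)^2 - (-898)*(1)^2
= 16 + 898
= 914

914


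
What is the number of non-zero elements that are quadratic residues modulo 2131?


For prime p, the number of non-zero quadratic residues is (p-1)/2.
= (2131-1)/2
= 1065

1065


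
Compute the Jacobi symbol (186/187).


Compute (186/187) via quadratic reciprocity:
  pull out 2: (2/187) = -1  (since 187 mod 8 = 3)
  reciprocity: (93/187) -> +(187/93)
  reduce: (1/93)
  (1/93) = 1
Product of signs = -1

-1


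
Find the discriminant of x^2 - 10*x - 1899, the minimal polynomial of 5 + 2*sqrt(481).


The element 5 + 2*sqrt(481) has minimal polynomial:
x^2 - 10*x - 1899
Discriminant = (-10)^2 - 4*(-1899)
= 100 + 7596
= 7696

7696


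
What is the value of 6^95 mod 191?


p = 191 is prime and the exponent is (p-1)/2 = 95, so by Euler's criterion 6^95 = (6/191) = +1 or -1 mod 191.
Compute by square-and-multiply:
  95 = 64 + 16 + 8 + 4 + 2 + 1 (binary 1011111)
  Repeated squaring mod 191: 6^1 = 6, 6^2 = 36, 6^4 = 150, 6^8 = 153, 6^16 = 107, 6^32 = 180, 6^64 = 121
  6^95 = 6^64 * 6^16 * 6^8 * 6^4 * 6^2 * 6^1 = 121 * 107 * 153 * 150 * 36 * 6 mod 191
    121 * 107 = 12947 = 150 mod 191
    150 * 153 = 22950 = 30 mod 191
    30 * 150 = 4500 = 107 mod 191
    107 * 36 = 3852 = 32 mod 191
    32 * 6 = 192 = 1 mod 191
  6^95 = 1 mod 191
Result 1: 6 is a quadratic residue mod 191.
6^95 mod 191 = 1

1


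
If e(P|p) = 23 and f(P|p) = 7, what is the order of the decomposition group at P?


|D_P| = e * f
= 23 * 7
= 161

161


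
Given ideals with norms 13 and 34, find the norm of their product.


N(IJ) = N(I) * N(J)
= 13 * 34
= 442

442


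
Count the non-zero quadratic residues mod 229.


For prime p, the number of non-zero quadratic residues is (p-1)/2.
= (229-1)/2
= 114

114


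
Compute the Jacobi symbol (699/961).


Compute (699/961) via quadratic reciprocity:
  reciprocity: (699/961) -> +(961/699)
  reduce: (262/699)
  pull out 2: (2/699) = -1  (since 699 mod 8 = 3)
  reciprocity: (131/699) -> -(699/131)
  reduce: (44/131)
  pull out 2: (2/131) = -1  (since 131 mod 8 = 3)
  pull out 2: (2/131) = -1  (since 131 mod 8 = 3)
  reciprocity: (11/131) -> -(131/11)
  reduce: (10/11)
  pull out 2: (2/11) = -1  (since 11 mod 8 = 3)
  reciprocity: (5/11) -> +(11/5)
  reduce: (1/5)
  (1/5) = 1
Product of signs = 1

1


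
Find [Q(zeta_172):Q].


The degree equals Euler's totient phi(172).
172 = 2^2 * 43
phi(172) = 84

84


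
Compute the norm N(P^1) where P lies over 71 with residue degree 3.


N(P^a) = p^(a*f)
= 71^(1*3)
= 71^3
= 357911

357911


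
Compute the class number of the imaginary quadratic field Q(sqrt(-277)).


K = Q(sqrt(-277)). d mod 4 = 3, so D = disc(K) = 4d = -1108
h(K) equals the number of primitive reduced positive-definite forms (a, b, c) = a*x^2 + b*x*y + c*y^2 with b^2 - 4ac = D,
where reduced means |b| <= a <= c, with b >= 0 whenever |b| = a or a = c, and primitive means gcd(a, b, c) = 1.
Reduced forces 3a^2 <= |D| = 1108, so 1 <= a <= 19; b must have the parity of D, and c = (b^2 - D)/(4a) must be an integer >= a.
Enumerate a = 1..19, b in [-a, a]:
  a=1: (1, 0, 277)  [1]
  a=2: (2, 2, 139)  [1]
  a=3..10: none
  a=11: (11, -6, 26), (11, 6, 26)  [2]
  a=12: none
  a=13: (13, -6, 22), (13, 6, 22)  [2]
  a=14..19: none
Total reduced forms: 1 + 1 + 2 + 2 = 6
h = 6

6


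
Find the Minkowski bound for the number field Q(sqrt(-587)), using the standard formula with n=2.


d = -587, d mod 4 = 1, so disc(K) = d = -587; |disc(K)| = 587
Imaginary quadratic field, so n = 2, s = r2 = 1, r1 = 0
M = (n!/n^n) * (4/pi)^s * sqrt(|disc(K)|) = (2!/2^2) * (4/pi)^1 * sqrt(587)
= 0.5 * 1.273240 * 24.228083
= 15.4241

15.4241


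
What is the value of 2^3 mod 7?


p = 7 is prime and the exponent is (p-1)/2 = 3, so by Euler's criterion 2^3 = (2/7) = +1 or -1 mod 7.
Compute by square-and-multiply:
  3 = 2 + 1 (binary 11)
  Repeated squaring mod 7: 2^1 = 2, 2^2 = 4
  2^3 = 2^2 * 2^1 = 4 * 2 mod 7
    4 * 2 = 8 = 1 mod 7
  2^3 = 1 mod 7
Result 1: 2 is a quadratic residue mod 7.
2^3 mod 7 = 1

1


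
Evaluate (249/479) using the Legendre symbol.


p = 479 is prime, so compute (249/479) with the reciprocity algorithm (Jacobi-symbol steps: pull out 2s via (2/n), flip via reciprocity, reduce):
  reciprocity: (249/479) -> +(479/249)
  reduce: (230/249)
  pull out 2: (2/249) = +1  (since 249 mod 8 = 1)
  reciprocity: (115/249) -> +(249/115)
  reduce: (19/115)
  reciprocity: (19/115) -> -(115/19)
  reduce: (1/19)
  (1/19) = 1
Product of signs = -1
(249/479) = -1

-1


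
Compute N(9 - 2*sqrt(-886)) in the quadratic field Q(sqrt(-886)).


N(a + b*sqrt(d)) = a^2 - d*b^2
= (9)^2 - (-886)*(-2)^2
= 81 + 3544
= 3625

3625


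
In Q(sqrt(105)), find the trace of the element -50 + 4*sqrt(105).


Tr(a + b*sqrt(d)) = (a + b*sqrt(d)) + (a - b*sqrt(d)) = 2a
= 2 * (-50)
= -100

-100


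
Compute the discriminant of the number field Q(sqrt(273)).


For K = Q(sqrt(d)) with d squarefree: disc(K) = d if d = 1 mod 4, and disc(K) = 4d if d = 2 or 3 mod 4.
Here d = 273, and d mod 4 = 1.
d = 1 mod 4 (O_K = Z[(1+sqrt(d))/2]), so disc(K) = d = 273

273


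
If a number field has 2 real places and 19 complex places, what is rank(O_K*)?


By Dirichlet's unit theorem:
rank = r1 + r2 - 1
= 2 + 19 - 1
= 20

20


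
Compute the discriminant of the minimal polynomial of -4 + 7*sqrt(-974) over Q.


The element -4 + 7*sqrt(-974) has minimal polynomial:
x^2 + 8*x + 47742
Discriminant = (8)^2 - 4*(47742)
= 64 - 190968
= -190904

-190904


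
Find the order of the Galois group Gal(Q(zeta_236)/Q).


|Gal(Q(zeta_236)/Q)| = phi(236)
= 116

116


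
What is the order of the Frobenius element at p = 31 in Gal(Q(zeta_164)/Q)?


The Frobenius at p in Gal(Q(zeta_n)/Q) = (Z/nZ)* is the class of p, so its order is ord_164(31), the smallest k >= 1 with 31^k = 1 mod 164.
n = 164 = 2^2 * 41, phi(164) = 80; the order divides phi(n).
Divisors of 80: 1, 2, 4, 5, 8, 10, 16, 20, 40, 80
Repeated squaring mod 164: 31^1 = 31, 31^2 = 141, 31^4 = 37, 31^8 = 57, 31^16 = 133, 31^32 = 141, 31^64 = 37
Test divisors in increasing order:
  k=1: 31^1 = 31 mod 164
  k=2: 31^2 = 141 mod 164
  k=4: 31^4 = 37 mod 164
  k=5: 31^5 = 37 * 31 = 163 mod 164
  k=8: 31^8 = 57 mod 164
  k=10: 31^10 = 57 * 141 = 1 mod 164  <- first divisor giving 1
Order = 10

10


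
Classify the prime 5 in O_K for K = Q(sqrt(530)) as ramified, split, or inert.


K = Q(sqrt(530)). Since d mod 4 = 2, disc(K) = 2120.
Check p | disc: 2120 mod 5 = 0.
p divides disc, so p ramifies: (p) = P^2 with e=2, f=1, g=1.
Therefore p is ramified.

ramified


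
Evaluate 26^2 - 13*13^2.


x^2 - d*y^2
= 26^2 - 13*13^2
= 676 - 2197
= -1521

-1521


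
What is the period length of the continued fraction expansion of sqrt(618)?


Run the CF algorithm for sqrt(618).
a_0 = floor(sqrt(618)) = 24; set m_0=0, q_0=1.
Recurrence: m' = q*a - m,  q' = (d - m'^2)/q,  a' = floor((a_0 + m')/q').
  step 1: m=24, q=42, a=1
  step 2: m=18, q=7, a=6
  step 3: m=24, q=6, a=8
  step 4: m=24, q=7, a=6
  step 5: m=18, q=42, a=1
  step 6: m=24, q=1, a=48
a_6 = 2*a_0 = 48, so the period closes here.
sqrt(618) = [24; 1, 6, 8, 6, 1, 48]
Period length = 6

6


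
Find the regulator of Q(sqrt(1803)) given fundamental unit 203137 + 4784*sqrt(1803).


epsilon = 203137 + 4784*sqrt(1803)
= 406274.0000
R = ln(406274.0000)
= 12.9148

12.9148


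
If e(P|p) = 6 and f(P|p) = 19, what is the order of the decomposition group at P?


|D_P| = e * f
= 6 * 19
= 114

114


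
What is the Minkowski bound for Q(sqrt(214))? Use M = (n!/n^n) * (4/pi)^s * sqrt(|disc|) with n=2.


d = 214, d mod 4 = 2, so disc(K) = 4d = 856; |disc(K)| = 856
Real quadratic field, so n = 2, s = r2 = 0, r1 = 2
M = (n!/n^n) * (4/pi)^s * sqrt(|disc(K)|) = (2!/2^2) * (4/pi)^0 * sqrt(856)
= 0.5 * 1.000000 * 29.257478
= 14.6287

14.6287


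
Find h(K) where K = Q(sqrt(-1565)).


K = Q(sqrt(-1565)). d mod 4 = 3, so D = disc(K) = 4d = -6260
h(K) equals the number of primitive reduced positive-definite forms (a, b, c) = a*x^2 + b*x*y + c*y^2 with b^2 - 4ac = D,
where reduced means |b| <= a <= c, with b >= 0 whenever |b| = a or a = c, and primitive means gcd(a, b, c) = 1.
Reduced forces 3a^2 <= |D| = 6260, so 1 <= a <= 45; b must have the parity of D, and c = (b^2 - D)/(4a) must be an integer >= a.
Enumerate a = 1..45, b in [-a, a]:
  a=1: (1, 0, 1565)  [1]
  a=2: (2, 2, 783)  [1]
  a=3: (3, -2, 522), (3, 2, 522)  [2]
  a=4: none
  a=5: (5, 0, 313)  [1]
  a=6: (6, -2, 261), (6, 2, 261)  [2]
  a=7..8: none
  a=9: (9, -2, 174), (9, 2, 174)  [2]
  a=10: (10, 10, 159)  [1]
  a=11..14: none
  a=15: (15, -10, 106), (15, 10, 106)  [2]
  a=16: none
  a=17: (17, -8, 93), (17, 8, 93)  [2]
  a=18: (18, -2, 87), (18, 2, 87)  [2]
  a=19..26: none
  a=27: (27, -2, 58), (27, 2, 58)  [2]
  a=28: none
  a=29: (29, -2, 54), (29, 2, 54)  [2]
  a=30: (30, -10, 53), (30, 10, 53)  [2]
  a=31: (31, -8, 51), (31, 8, 51)  [2]
  a=32..33: none
  a=34: (34, -26, 51), (34, 26, 51)  [2]
  a=35..36: none
  a=37: (37, -20, 45), (37, 20, 45)  [2]
  a=38..45: none
Total reduced forms: 1 + 1 + 2 + 1 + 2 + 2 + 1 + 2 + 2 + 2 + 2 + 2 + 2 + 2 + 2 + 2 = 28
h = 28

28


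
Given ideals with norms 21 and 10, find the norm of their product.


N(IJ) = N(I) * N(J)
= 21 * 10
= 210

210


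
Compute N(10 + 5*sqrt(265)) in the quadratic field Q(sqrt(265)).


N(a + b*sqrt(d)) = a^2 - d*b^2
= (10)^2 - (265)*(5)^2
= 100 - 6625
= -6525

-6525


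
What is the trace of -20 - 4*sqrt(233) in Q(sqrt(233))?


Tr(a + b*sqrt(d)) = (a + b*sqrt(d)) + (a - b*sqrt(d)) = 2a
= 2 * (-20)
= -40

-40


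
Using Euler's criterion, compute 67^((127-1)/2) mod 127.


p = 127 is prime and the exponent is (p-1)/2 = 63, so by Euler's criterion 67^63 = (67/127) = +1 or -1 mod 127.
Compute by square-and-multiply:
  63 = 32 + 16 + 8 + 4 + 2 + 1 (binary 111111)
  Repeated squaring mod 127: 67^1 = 67, 67^2 = 44, 67^4 = 31, 67^8 = 72, 67^16 = 104, 67^32 = 21
  67^63 = 67^32 * 67^16 * 67^8 * 67^4 * 67^2 * 67^1 = 21 * 104 * 72 * 31 * 44 * 67 mod 127
    21 * 104 = 2184 = 25 mod 127
    25 * 72 = 1800 = 22 mod 127
    22 * 31 = 682 = 47 mod 127
    47 * 44 = 2068 = 36 mod 127
    36 * 67 = 2412 = 126 mod 127
  67^63 = 126 mod 127
Result 126 = p - 1 = -1 mod 127: 67 is a quadratic non-residue mod 127. As a residue in [0, p-1] the value is 126.
67^63 mod 127 = 126

126


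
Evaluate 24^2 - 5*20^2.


x^2 - d*y^2
= 24^2 - 5*20^2
= 576 - 2000
= -1424

-1424


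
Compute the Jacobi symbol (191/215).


Compute (191/215) via quadratic reciprocity:
  reciprocity: (191/215) -> -(215/191)
  reduce: (24/191)
  pull out 2: (2/191) = +1  (since 191 mod 8 = 7)
  pull out 2: (2/191) = +1  (since 191 mod 8 = 7)
  pull out 2: (2/191) = +1  (since 191 mod 8 = 7)
  reciprocity: (3/191) -> -(191/3)
  reduce: (2/3)
  pull out 2: (2/3) = -1  (since 3 mod 8 = 3)
  (1/3) = 1
Product of signs = -1

-1


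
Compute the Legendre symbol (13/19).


p = 19 is prime, so compute (13/19) with the reciprocity algorithm (Jacobi-symbol steps: pull out 2s via (2/n), flip via reciprocity, reduce):
  reciprocity: (13/19) -> +(19/13)
  reduce: (6/13)
  pull out 2: (2/13) = -1  (since 13 mod 8 = 5)
  reciprocity: (3/13) -> +(13/3)
  reduce: (1/3)
  (1/3) = 1
Product of signs = -1
(13/19) = -1

-1


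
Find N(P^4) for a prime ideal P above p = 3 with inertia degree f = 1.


N(P^a) = p^(a*f)
= 3^(4*1)
= 3^4
= 81

81


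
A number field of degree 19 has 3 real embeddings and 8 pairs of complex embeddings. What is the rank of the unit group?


By Dirichlet's unit theorem:
rank = r1 + r2 - 1
= 3 + 8 - 1
= 10

10


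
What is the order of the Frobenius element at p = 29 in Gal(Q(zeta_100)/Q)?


The Frobenius at p in Gal(Q(zeta_n)/Q) = (Z/nZ)* is the class of p, so its order is ord_100(29), the smallest k >= 1 with 29^k = 1 mod 100.
n = 100 = 2^2 * 5^2, phi(100) = 40; the order divides phi(n).
Divisors of 40: 1, 2, 4, 5, 8, 10, 20, 40
Repeated squaring mod 100: 29^1 = 29, 29^2 = 41, 29^4 = 81, 29^8 = 61, 29^16 = 21, 29^32 = 41
Test divisors in increasing order:
  k=1: 29^1 = 29 mod 100
  k=2: 29^2 = 41 mod 100
  k=4: 29^4 = 81 mod 100
  k=5: 29^5 = 81 * 29 = 49 mod 100
  k=8: 29^8 = 61 mod 100
  k=10: 29^10 = 61 * 41 = 1 mod 100  <- first divisor giving 1
Order = 10

10


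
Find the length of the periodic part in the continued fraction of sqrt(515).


Run the CF algorithm for sqrt(515).
a_0 = floor(sqrt(515)) = 22; set m_0=0, q_0=1.
Recurrence: m' = q*a - m,  q' = (d - m'^2)/q,  a' = floor((a_0 + m')/q').
  step 1: m=22, q=31, a=1
  step 2: m=9, q=14, a=2
  step 3: m=19, q=11, a=3
  step 4: m=14, q=29, a=1
  step 5: m=15, q=10, a=3
  step 6: m=15, q=29, a=1
  step 7: m=14, q=11, a=3
  step 8: m=19, q=14, a=2
  step 9: m=9, q=31, a=1
  step 10: m=22, q=1, a=44
a_10 = 2*a_0 = 44, so the period closes here.
sqrt(515) = [22; 1, 2, 3, 1, 3, 1, 3, 2, 1, 44]
Period length = 10

10


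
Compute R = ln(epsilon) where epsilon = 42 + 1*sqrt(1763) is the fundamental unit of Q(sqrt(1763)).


epsilon = 42 + 1*sqrt(1763)
= 83.9881
R = ln(83.9881)
= 4.4307

4.4307


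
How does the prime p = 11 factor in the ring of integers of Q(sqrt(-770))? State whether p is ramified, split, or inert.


K = Q(sqrt(-770)). Since d mod 4 = 2, disc(K) = -3080.
Check p | disc: -3080 mod 11 = 0.
p divides disc, so p ramifies: (p) = P^2 with e=2, f=1, g=1.
Therefore p is ramified.

ramified


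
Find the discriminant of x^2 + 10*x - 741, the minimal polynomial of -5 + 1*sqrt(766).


The element -5 + 1*sqrt(766) has minimal polynomial:
x^2 + 10*x - 741
Discriminant = (10)^2 - 4*(-741)
= 100 + 2964
= 3064

3064


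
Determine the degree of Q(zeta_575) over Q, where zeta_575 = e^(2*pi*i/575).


The degree equals Euler's totient phi(575).
575 = 5^2 * 23
phi(575) = 440

440


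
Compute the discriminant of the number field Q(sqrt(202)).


For K = Q(sqrt(d)) with d squarefree: disc(K) = d if d = 1 mod 4, and disc(K) = 4d if d = 2 or 3 mod 4.
Here d = 202, and d mod 4 = 2.
d = 2 mod 4, not 1 (O_K = Z[sqrt(d)]), so disc(K) = 4d = 4 * (202) = 808

808


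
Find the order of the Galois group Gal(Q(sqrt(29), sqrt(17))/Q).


The 2 square roots of distinct primes are multiplicatively independent over Q,
so [K:Q] = 2^2 and Gal(K/Q) is isomorphic to (Z/2Z)^2.
|Gal| = 2^2 = 4

4
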